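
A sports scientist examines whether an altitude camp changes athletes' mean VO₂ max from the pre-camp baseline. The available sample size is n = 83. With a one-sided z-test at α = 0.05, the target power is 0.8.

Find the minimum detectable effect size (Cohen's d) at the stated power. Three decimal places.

d ≈ 0.273

Required noncentrality: δ = z_{0.05} + z_{0.20} = 1.645 + 0.842 = 2.486.
δ = d·√n ⇒ d = δ/√n = 2.486/√83 = 0.2729.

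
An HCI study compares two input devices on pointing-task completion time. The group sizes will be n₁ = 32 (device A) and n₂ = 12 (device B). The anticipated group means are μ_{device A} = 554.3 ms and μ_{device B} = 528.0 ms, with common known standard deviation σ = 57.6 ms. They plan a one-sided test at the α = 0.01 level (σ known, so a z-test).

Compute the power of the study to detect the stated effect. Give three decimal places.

Power ≈ 0.164

Standardized effect: d = |μ_{device A} − μ_{device B}| / σ = |554.3 − 528.0| / 57.6 = 0.4566
Noncentrality parameter: δ = d / √(1/n₁ + 1/n₂) = 0.4566 / √(1/32 + 1/12) = 1.3489
One-sided α = 0.01 → critical value z_{0.01} = 2.326.
Power = Φ(δ − 2.326) = Φ(-0.977) = 0.1642.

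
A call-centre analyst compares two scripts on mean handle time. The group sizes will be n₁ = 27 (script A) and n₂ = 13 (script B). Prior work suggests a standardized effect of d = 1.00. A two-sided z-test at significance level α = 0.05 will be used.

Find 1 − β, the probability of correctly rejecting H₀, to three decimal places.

Power ≈ 0.842

Noncentrality parameter: δ = d / √(1/n₁ + 1/n₂) = 1.00 / √(1/27 + 1/13) = 2.9623
Critical value for a two-sided test at α = 0.05: z_{α/2} = 1.960.
Power = Φ(δ − 1.960) + Φ(−δ − 1.960) = Φ(1.002) + Φ(-4.922) = 0.8419 + 0.0000 = 0.8419.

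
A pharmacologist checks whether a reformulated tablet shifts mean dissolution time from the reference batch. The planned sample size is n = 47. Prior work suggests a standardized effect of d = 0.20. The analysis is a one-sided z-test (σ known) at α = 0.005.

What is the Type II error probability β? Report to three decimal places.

β ≈ 0.886

Noncentrality parameter: δ = d·√n = 0.20 × √47 = 1.3711
One-sided α = 0.005 → critical value z_{0.005} = 2.576.
Power = Φ(δ − 2.576) = Φ(-1.205) = 0.1142.
Type II error: β = 1 − power = 1 − 0.1142 = 0.8858.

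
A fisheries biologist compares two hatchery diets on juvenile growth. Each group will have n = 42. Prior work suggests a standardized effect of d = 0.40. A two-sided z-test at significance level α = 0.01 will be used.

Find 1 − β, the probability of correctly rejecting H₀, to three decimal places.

Noncentrality parameter: δ = d·√(n/2) = 0.40 × √(42/2) = 1.8330
Two-sided α = 0.01 → critical value z_{0.005} = 2.576.
Power = Φ(δ − 2.576) + Φ(−δ − 2.576) = Φ(-0.743) + Φ(-4.409) = 0.2288 + 0.0000 = 0.2288.

Power ≈ 0.229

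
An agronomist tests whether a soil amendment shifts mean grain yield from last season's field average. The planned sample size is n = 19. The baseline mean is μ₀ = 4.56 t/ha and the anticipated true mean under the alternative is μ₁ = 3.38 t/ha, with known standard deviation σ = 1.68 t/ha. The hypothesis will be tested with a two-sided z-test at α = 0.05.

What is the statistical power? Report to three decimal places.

Power ≈ 0.865

Standardized effect: d = |μ₁ − μ₀| / σ = |3.38 − 4.56| / 1.68 = 0.7024
Noncentrality parameter: δ = d·√n = 0.7024 × √19 = 3.0616
Critical value for a two-sided test at α = 0.05: z_{α/2} = 1.960.
Power = Φ(δ − 1.960) + Φ(−δ − 1.960) = Φ(1.102) + Φ(-5.022) = 0.8647 + 0.0000 = 0.8647.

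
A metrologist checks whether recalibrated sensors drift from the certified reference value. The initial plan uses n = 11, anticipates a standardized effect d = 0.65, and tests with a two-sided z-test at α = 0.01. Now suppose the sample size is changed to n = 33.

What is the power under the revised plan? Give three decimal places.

Power ≈ 0.877

With n = 33: δ = d·√n = 0.65 × √33 = 3.7340. Critical value z_{0.005} = 2.576.
Revised power = Φ(δ − 2.576) + Φ(−δ − 2.576) = Φ(1.158) + Φ(-6.310) = 0.8766 + 0.0000 = 0.8766.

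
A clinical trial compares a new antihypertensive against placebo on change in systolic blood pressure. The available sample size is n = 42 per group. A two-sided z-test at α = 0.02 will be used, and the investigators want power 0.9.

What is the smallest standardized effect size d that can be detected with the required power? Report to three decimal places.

d ≈ 0.787

Need Φ(δ − 2.326) = 0.9, so δ = 2.326 + 1.282 = 3.608.
(The second rejection-region term Φ(−δ − z_{α/2}) is negligible and dropped.)
δ = d·√(n/2) ⇒ d = δ/√(n/2) = 3.608/√(42/2) = 0.7873.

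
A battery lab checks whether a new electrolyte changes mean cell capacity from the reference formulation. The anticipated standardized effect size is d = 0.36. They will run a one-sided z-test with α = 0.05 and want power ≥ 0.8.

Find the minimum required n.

n = 48

Set Φ(δ − 1.645) = 0.8; then δ − 1.645 = Φ⁻¹(0.8) = 0.842, giving δ = 2.486.
δ = d·√n ⇒ n = (δ/d)² = (2.486 / 0.36)² = 47.70.
Rounding up, n = 48.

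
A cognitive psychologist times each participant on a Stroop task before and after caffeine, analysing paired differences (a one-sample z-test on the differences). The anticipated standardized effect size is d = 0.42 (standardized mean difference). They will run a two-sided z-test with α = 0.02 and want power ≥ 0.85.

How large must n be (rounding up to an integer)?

Set Φ(δ − 2.326) = 0.85; then δ − 2.326 = Φ⁻¹(0.85) = 1.036, giving δ = 3.363.
(The Φ(−δ − z_{α/2}) term is vanishingly small for δ > 0 and is dropped in the standard sample-size formula.)
δ = d·√n ⇒ n = (δ/d)² = (3.363 / 0.42)² = 64.11.
Round up to the next whole unit.

n = 65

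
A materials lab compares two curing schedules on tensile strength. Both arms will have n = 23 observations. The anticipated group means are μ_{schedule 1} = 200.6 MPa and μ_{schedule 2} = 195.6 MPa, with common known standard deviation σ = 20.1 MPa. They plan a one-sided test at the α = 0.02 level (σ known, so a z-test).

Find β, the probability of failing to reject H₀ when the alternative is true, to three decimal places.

Standardized effect: d = |μ_{schedule 1} − μ_{schedule 2}| / σ = |200.6 − 195.6| / 20.1 = 0.2488
Noncentrality parameter: δ = d·√(n/2) = 0.2488 × √(23/2) = 0.8436
Critical value for a one-sided test at α = 0.02: z_α = 2.054.
Power = Φ(δ − 2.054) = Φ(-1.210) = 0.1131.
Type II error: β = 1 − power = 1 − 0.1131 = 0.8869.

β ≈ 0.887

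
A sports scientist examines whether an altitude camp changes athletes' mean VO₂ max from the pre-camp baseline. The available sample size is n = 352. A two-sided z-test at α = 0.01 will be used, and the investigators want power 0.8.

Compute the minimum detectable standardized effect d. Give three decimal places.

Need Φ(δ − 2.576) = 0.8, so δ = 2.576 + 0.842 = 3.417.
(The second rejection-region term Φ(−δ − z_{α/2}) is negligible and dropped.)
δ = d·√n ⇒ d = δ/√n = 3.417/√352 = 0.1822.

d ≈ 0.182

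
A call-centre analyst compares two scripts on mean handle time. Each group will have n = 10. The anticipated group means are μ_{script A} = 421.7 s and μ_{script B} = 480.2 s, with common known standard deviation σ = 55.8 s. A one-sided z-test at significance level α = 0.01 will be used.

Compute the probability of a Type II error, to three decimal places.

β ≈ 0.493

Standardized effect: d = |μ_{script A} − μ_{script B}| / σ = |421.7 − 480.2| / 55.8 = 1.0484
Noncentrality parameter: δ = d·√(n/2) = 1.0484 × √(10/2) = 2.3443
Critical value for a one-sided test at α = 0.01: z_α = 2.326.
Power = P(Z > 2.326 − δ) = Φ(0.018) = 0.5071.
Type II error: β = 1 − power = 1 − 0.5071 = 0.4929.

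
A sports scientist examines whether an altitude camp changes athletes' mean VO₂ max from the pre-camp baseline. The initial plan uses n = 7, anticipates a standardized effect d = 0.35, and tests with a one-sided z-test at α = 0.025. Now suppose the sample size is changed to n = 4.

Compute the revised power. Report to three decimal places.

Power ≈ 0.104

With n = 4: δ = d·√n = 0.35 × √4 = 0.7000. Critical value z_{0.025} = 1.960.
Revised power = P(Z > 1.960 − δ) = Φ(-1.260) = 0.1038.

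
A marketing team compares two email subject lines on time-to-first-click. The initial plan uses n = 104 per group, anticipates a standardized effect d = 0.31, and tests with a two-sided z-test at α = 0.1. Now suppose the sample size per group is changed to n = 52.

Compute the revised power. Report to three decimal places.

Power ≈ 0.475

With n = 52 per group: δ = d·√(n/2) = 0.31 × √(52/2) = 1.5807. Critical value z_{0.05} = 1.645.
Revised power = Φ(δ − 1.645) + Φ(−δ − 1.645) = Φ(-0.064) + Φ(-3.226) = 0.4744 + 0.0006 = 0.4751.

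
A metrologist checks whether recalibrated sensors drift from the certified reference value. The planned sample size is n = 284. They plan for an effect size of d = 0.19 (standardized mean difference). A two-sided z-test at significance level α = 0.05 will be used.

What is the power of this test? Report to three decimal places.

Noncentrality parameter: δ = d·√n = 0.19 × √284 = 3.2019
Two-sided α = 0.05 → critical value z_{0.025} = 1.960.
Power = Φ(δ − 1.960) + Φ(−δ − 1.960) = Φ(1.242) + Φ(-5.162) = 0.8929 + 0.0000 = 0.8929.

Power ≈ 0.893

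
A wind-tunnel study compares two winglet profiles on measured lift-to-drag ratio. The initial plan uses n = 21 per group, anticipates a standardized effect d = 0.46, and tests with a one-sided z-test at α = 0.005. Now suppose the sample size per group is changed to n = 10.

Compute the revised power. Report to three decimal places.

With n = 10 per group: δ = d·√(n/2) = 0.46 × √(10/2) = 1.0286. Critical value z_{0.005} = 2.576.
Revised power = P(Z > 2.576 − δ) = Φ(-1.547) = 0.0609.

Power ≈ 0.061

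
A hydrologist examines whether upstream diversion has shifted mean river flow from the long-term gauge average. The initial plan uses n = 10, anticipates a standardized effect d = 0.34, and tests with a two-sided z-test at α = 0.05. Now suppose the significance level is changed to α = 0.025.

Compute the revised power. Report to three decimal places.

δ = d·√n = 0.34 × √10 = 1.0752 (unchanged). New critical value: z_{0.0125} = 2.241.
Revised power = Φ(δ − 2.241) + Φ(−δ − 2.241) = Φ(-1.166) + Φ(-3.317) = 0.1218 + 0.0005 = 0.1222.

Power ≈ 0.122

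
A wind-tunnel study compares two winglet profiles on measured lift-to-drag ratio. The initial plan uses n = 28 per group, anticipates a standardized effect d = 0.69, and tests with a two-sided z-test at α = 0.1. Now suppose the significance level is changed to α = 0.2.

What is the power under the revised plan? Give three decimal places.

δ = d·√(n/2) = 0.69 × √(28/2) = 2.5817 (unchanged). New critical value: z_{0.1} = 1.282.
Revised power = Φ(δ − 1.282) + Φ(−δ − 1.282) = Φ(1.300) + Φ(-3.863) = 0.9032 + 0.0001 = 0.9033.

Power ≈ 0.903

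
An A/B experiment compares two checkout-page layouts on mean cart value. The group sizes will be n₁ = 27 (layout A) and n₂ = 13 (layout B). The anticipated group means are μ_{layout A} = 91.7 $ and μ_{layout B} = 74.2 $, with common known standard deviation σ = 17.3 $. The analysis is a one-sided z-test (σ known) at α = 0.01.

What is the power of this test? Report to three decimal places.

Power ≈ 0.749

Standardized effect: d = |μ_{layout A} − μ_{layout B}| / σ = |91.7 − 74.2| / 17.3 = 1.0116
Noncentrality parameter: δ = d / √(1/n₁ + 1/n₂) = 1.0116 / √(1/27 + 1/13) = 2.9965
Critical value for a one-sided test at α = 0.01: z_α = 2.326.
Power = Φ(δ − 2.326) = Φ(0.670) = 0.7486.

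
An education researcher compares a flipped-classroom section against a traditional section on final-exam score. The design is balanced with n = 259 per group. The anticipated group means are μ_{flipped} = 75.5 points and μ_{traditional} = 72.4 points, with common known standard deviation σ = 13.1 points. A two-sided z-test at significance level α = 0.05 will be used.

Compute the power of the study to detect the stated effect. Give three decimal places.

Standardized effect: d = |μ_{flipped} − μ_{traditional}| / σ = |75.5 − 72.4| / 13.1 = 0.2366
Noncentrality parameter: δ = d·√(n/2) = 0.2366 × √(259/2) = 2.6929
Critical value for a two-sided test at α = 0.05: z_{α/2} = 1.960.
Power = Φ(δ − 1.960) + Φ(−δ − 1.960) = Φ(0.733) + Φ(-4.653) = 0.7682 + 0.0000 = 0.7682.

Power ≈ 0.768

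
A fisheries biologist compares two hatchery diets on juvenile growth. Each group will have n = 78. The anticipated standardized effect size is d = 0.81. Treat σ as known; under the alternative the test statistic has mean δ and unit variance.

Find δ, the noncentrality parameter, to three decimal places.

The noncentrality parameter scales effect size by the design's sample-size factor: δ = d·√(n/2) = 0.81 × √(78/2) = 5.0584

δ ≈ 5.058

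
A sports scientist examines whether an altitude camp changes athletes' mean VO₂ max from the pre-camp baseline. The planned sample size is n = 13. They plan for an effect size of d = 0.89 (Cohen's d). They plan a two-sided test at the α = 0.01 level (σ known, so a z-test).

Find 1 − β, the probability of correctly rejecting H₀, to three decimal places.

Noncentrality parameter: δ = d·√n = 0.89 × √13 = 3.2089
Two-sided α = 0.01 → critical value z_{0.005} = 2.576.
Power = Φ(δ − 2.576) + Φ(−δ − 2.576) = Φ(0.633) + Φ(-5.785) = 0.7367 + 0.0000 = 0.7367.

Power ≈ 0.737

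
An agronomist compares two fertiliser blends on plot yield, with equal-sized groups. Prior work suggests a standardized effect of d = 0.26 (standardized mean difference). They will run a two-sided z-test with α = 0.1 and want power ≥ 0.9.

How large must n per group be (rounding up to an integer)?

Set Φ(δ − 1.645) = 0.9; then δ − 1.645 = Φ⁻¹(0.9) = 1.282, giving δ = 2.926.
(The Φ(−δ − z_{α/2}) term is vanishingly small for δ > 0 and is dropped in the standard sample-size formula.)
δ = d·√(n/2) ⇒ n = 2(δ/d)² = 2 × (2.926 / 0.26)² = 253.37.
Round up to the next whole unit.

n = 254 per group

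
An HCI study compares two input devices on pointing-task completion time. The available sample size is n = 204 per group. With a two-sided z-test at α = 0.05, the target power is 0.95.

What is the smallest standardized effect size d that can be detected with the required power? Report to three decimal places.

Need Φ(δ − 1.960) = 0.95, so δ = 1.960 + 1.645 = 3.605.
(The second rejection-region term Φ(−δ − z_{α/2}) is negligible and dropped.)
δ = d·√(n/2) ⇒ d = δ/√(n/2) = 3.605/√(204/2) = 0.3569.

d ≈ 0.357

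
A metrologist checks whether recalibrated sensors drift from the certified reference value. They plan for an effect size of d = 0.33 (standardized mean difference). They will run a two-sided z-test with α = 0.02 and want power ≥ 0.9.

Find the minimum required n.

Set Φ(δ − 2.326) = 0.9; then δ − 2.326 = Φ⁻¹(0.9) = 1.282, giving δ = 3.608.
(The Φ(−δ − z_{α/2}) term is vanishingly small for δ > 0 and is dropped in the standard sample-size formula.)
δ = d·√n ⇒ n = (δ/d)² = (3.608 / 0.33)² = 119.53.
Rounding up, n = 120.

n = 120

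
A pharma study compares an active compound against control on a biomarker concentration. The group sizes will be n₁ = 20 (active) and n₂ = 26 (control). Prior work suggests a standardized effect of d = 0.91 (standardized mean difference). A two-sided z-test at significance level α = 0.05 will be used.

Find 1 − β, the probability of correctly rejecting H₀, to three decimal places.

Noncentrality parameter: δ = d / √(1/n₁ + 1/n₂) = 0.91 / √(1/20 + 1/26) = 3.0596
Critical value for a two-sided test at α = 0.05: z_{α/2} = 1.960.
Power = Φ(δ − 1.960) + Φ(−δ − 1.960) = Φ(1.100) + Φ(-5.020) = 0.8643 + 0.0000 = 0.8643.

Power ≈ 0.864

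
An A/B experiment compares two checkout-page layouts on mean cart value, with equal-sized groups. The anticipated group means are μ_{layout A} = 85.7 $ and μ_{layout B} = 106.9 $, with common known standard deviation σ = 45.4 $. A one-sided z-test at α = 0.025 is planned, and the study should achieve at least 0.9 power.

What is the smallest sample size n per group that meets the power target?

Standardized effect: d = |μ_{layout A} − μ_{layout B}| / σ = |85.7 − 106.9| / 45.4 = 0.4670
Set Φ(δ − 1.960) = 0.9; then δ − 1.960 = Φ⁻¹(0.9) = 1.282, giving δ = 3.242.
δ = d·√(n/2) ⇒ n = 2(δ/d)² = 2 × (3.242 / 0.4670)² = 96.38.
Round up to the next whole unit.

n = 97 per group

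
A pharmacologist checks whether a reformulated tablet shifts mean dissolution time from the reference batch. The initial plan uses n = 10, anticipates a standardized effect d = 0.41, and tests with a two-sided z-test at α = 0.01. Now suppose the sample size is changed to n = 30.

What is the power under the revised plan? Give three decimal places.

Power ≈ 0.371

With n = 30: δ = d·√n = 0.41 × √30 = 2.2457. Critical value z_{0.005} = 2.576.
Revised power = Φ(δ − 2.576) + Φ(−δ − 2.576) = Φ(-0.330) + Φ(-4.821) = 0.3706 + 0.0000 = 0.3706.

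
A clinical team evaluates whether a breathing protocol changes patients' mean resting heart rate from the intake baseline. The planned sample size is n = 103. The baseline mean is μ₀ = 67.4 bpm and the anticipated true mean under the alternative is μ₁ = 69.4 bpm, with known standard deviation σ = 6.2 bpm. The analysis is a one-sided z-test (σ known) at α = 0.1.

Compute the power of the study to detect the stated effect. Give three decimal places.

Standardized effect: d = |μ₁ − μ₀| / σ = |69.4 − 67.4| / 6.2 = 0.3226
Noncentrality parameter: δ = d·√n = 0.3226 × √103 = 3.2738
Critical value for a one-sided test at α = 0.1: z_α = 1.282.
Power = Φ(δ − 1.282) = Φ(1.992) = 0.9768.

Power ≈ 0.977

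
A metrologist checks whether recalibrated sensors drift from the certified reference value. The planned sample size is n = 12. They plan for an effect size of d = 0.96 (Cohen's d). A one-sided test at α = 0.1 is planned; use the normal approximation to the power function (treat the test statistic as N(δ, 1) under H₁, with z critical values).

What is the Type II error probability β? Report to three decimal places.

β ≈ 0.020

Noncentrality parameter: δ = d·√n = 0.96 × √12 = 3.3255
Critical value for a one-sided test at α = 0.1: z_α = 1.282.
Power = Φ(δ − 1.282) = Φ(2.044) = 0.9795.
Type II error: β = 1 − power = 1 − 0.9795 = 0.0205.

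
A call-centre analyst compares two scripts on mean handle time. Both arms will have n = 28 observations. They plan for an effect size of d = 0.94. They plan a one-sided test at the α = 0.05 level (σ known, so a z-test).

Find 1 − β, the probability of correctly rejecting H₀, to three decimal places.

Power ≈ 0.969

Noncentrality parameter: δ = d·√(n/2) = 0.94 × √(28/2) = 3.5172
One-sided α = 0.05 → critical value z_{0.05} = 1.645.
Power = Φ(δ − 1.645) = Φ(1.872) = 0.9694.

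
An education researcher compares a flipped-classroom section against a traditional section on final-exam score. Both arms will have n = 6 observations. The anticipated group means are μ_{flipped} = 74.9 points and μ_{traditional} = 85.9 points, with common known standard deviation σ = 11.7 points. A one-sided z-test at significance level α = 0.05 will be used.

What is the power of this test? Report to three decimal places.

Power ≈ 0.493

Standardized effect: d = |μ_{flipped} − μ_{traditional}| / σ = |74.9 − 85.9| / 11.7 = 0.9402
Noncentrality parameter: δ = d·√(n/2) = 0.9402 × √(6/2) = 1.6284
Critical value for a one-sided test at α = 0.05: z_α = 1.645.
Power = P(Z > 1.645 − δ) = Φ(-0.016) = 0.4934.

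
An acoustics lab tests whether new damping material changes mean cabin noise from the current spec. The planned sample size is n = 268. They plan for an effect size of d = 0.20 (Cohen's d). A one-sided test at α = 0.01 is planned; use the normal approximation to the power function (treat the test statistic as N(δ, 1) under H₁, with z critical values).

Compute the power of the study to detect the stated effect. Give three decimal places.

Noncentrality parameter: δ = d·√n = 0.20 × √268 = 3.2741
One-sided α = 0.01 → critical value z_{0.01} = 2.326.
Power = P(Z > 2.326 − δ) = Φ(0.948) = 0.8284.

Power ≈ 0.828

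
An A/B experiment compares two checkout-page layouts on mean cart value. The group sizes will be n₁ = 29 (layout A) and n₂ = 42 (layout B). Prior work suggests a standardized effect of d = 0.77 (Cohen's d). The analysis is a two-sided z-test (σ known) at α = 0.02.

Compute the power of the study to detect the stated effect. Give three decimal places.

Noncentrality parameter: δ = d / √(1/n₁ + 1/n₂) = 0.77 / √(1/29 + 1/42) = 3.1892
Two-sided α = 0.02 → critical value z_{0.01} = 2.326.
Power = Φ(δ − 2.326) + Φ(−δ − 2.326) = Φ(0.863) + Φ(-5.516) = 0.8059 + 0.0000 = 0.8059.

Power ≈ 0.806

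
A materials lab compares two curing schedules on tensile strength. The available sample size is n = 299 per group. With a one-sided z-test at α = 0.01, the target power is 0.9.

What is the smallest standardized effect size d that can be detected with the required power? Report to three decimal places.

Need Φ(δ − 2.326) = 0.9, so δ = 2.326 + 1.282 = 3.608.
δ = d·√(n/2) ⇒ d = δ/√(n/2) = 3.608/√(299/2) = 0.2951.

d ≈ 0.295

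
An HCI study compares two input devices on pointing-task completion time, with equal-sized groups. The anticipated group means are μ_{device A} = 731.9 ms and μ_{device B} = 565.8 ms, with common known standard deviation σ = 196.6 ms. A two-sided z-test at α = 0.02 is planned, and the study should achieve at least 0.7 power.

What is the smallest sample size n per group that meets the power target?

n = 23 per group

Standardized effect: d = |μ_{device A} − μ_{device B}| / σ = |731.9 − 565.8| / 196.6 = 0.8449
For power 0.7 need Φ(δ − z_{0.01}) = 0.7, so δ = z_{0.01} + z_{0.30} = 2.326 + 0.524 = 2.851.
(Ignoring the negligible lower-tail rejection probability gives the usual closed-form inversion.)
δ = d·√(n/2) ⇒ n = 2(δ/d)² = 2 × (2.851 / 0.8449)² = 22.77.
Rounding up, n = 23 per group.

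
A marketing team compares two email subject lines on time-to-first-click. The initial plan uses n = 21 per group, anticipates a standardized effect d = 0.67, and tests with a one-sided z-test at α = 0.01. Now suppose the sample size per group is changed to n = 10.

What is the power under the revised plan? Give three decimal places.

With n = 10 per group: δ = d·√(n/2) = 0.67 × √(10/2) = 1.4982. Critical value z_{0.01} = 2.326.
Revised power = Φ(δ − 2.326) = Φ(-0.828) = 0.2038.

Power ≈ 0.204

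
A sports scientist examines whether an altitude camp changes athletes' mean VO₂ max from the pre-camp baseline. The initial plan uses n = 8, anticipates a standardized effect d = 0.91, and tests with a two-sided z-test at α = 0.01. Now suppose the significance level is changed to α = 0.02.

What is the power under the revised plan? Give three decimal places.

Power ≈ 0.598

δ = d·√n = 0.91 × √8 = 2.5739 (unchanged). New critical value: z_{0.01} = 2.326.
Revised power = Φ(δ − 2.326) + Φ(−δ − 2.326) = Φ(0.248) + Φ(-4.900) = 0.5977 + 0.0000 = 0.5977.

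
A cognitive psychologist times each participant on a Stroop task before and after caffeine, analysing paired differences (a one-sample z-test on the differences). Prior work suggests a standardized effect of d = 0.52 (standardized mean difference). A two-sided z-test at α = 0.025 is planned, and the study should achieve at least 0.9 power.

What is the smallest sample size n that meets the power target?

n = 46

For power 0.9 need Φ(δ − z_{0.0125}) = 0.9, so δ = z_{0.0125} + z_{0.10} = 2.241 + 1.282 = 3.523.
(For δ > 0 the lower-tail rejection region contributes negligibly to power, so the one-term inversion is standard.)
δ = d·√n ⇒ n = (δ/d)² = (3.523 / 0.52)² = 45.90.
Rounding up, n = 46.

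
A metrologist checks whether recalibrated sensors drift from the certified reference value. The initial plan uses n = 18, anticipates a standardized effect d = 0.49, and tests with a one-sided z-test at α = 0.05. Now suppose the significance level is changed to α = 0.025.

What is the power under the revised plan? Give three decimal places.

Power ≈ 0.547

δ = d·√n = 0.49 × √18 = 2.0789 (unchanged). New critical value: z_{0.025} = 1.960.
Revised power = Φ(δ − 1.960) = Φ(0.119) = 0.5473.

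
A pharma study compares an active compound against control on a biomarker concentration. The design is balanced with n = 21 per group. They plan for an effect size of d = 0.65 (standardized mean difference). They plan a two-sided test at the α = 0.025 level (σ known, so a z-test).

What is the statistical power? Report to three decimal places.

Noncentrality parameter: δ = d·√(n/2) = 0.65 × √(21/2) = 2.1062
Critical value for a two-sided test at α = 0.025: z_{α/2} = 2.241.
Power = Φ(δ − 2.241) + Φ(−δ − 2.241) = Φ(-0.135) + Φ(-4.348) = 0.4462 + 0.0000 = 0.4462.

Power ≈ 0.446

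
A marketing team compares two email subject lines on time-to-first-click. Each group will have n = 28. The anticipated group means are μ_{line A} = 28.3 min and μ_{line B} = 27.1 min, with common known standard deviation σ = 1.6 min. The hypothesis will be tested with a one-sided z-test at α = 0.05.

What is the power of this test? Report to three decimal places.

Standardized effect: d = |μ_{line A} − μ_{line B}| / σ = |28.3 − 27.1| / 1.6 = 0.7500
Noncentrality parameter: δ = d·√(n/2) = 0.7500 × √(28/2) = 2.8062
Critical value for a one-sided test at α = 0.05: z_α = 1.645.
Power = P(Z > 1.645 − δ) = Φ(1.161) = 0.8773.

Power ≈ 0.877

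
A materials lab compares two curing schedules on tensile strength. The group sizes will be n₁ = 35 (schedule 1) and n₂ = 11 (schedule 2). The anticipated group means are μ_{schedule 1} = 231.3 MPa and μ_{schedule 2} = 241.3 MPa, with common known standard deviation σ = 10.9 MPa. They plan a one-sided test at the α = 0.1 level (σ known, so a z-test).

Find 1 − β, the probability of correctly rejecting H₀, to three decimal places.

Power ≈ 0.915

Standardized effect: d = |μ_{schedule 1} − μ_{schedule 2}| / σ = |231.3 − 241.3| / 10.9 = 0.9174
Noncentrality parameter: δ = d / √(1/n₁ + 1/n₂) = 0.9174 / √(1/35 + 1/11) = 2.6541
Critical value for a one-sided test at α = 0.1: z_α = 1.282.
Power = Φ(δ − 1.282) = Φ(1.373) = 0.9151.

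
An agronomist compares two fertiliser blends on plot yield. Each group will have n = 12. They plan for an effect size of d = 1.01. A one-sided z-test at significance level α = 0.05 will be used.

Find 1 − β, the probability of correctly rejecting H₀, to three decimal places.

Power ≈ 0.796

Noncentrality parameter: δ = d·√(n/2) = 1.01 × √(12/2) = 2.4740
Critical value for a one-sided test at α = 0.05: z_α = 1.645.
Power = Φ(δ − 1.645) = Φ(0.829) = 0.7965.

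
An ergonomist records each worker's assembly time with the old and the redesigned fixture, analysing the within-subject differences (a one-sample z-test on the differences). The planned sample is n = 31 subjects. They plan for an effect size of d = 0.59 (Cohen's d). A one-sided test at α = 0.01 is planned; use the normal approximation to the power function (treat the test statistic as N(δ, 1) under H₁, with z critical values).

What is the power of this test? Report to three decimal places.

Power ≈ 0.831

Noncentrality parameter: δ = d·√n = 0.59 × √31 = 3.2850
Critical value for a one-sided test at α = 0.01: z_α = 2.326.
Power = P(Z > 2.326 − δ) = Φ(0.959) = 0.8311.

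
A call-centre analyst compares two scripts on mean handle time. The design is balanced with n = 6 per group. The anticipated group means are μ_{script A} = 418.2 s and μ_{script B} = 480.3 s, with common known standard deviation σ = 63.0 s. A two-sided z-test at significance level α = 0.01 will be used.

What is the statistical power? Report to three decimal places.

Standardized effect: d = |μ_{script A} − μ_{script B}| / σ = |418.2 − 480.3| / 63.0 = 0.9857
Noncentrality parameter: δ = d·√(n/2) = 0.9857 × √(6/2) = 1.7073
Critical value for a two-sided test at α = 0.01: z_{α/2} = 2.576.
Power = Φ(δ − 2.576) + Φ(−δ − 2.576) = Φ(-0.869) + Φ(-4.283) = 0.1926 + 0.0000 = 0.1926.

Power ≈ 0.193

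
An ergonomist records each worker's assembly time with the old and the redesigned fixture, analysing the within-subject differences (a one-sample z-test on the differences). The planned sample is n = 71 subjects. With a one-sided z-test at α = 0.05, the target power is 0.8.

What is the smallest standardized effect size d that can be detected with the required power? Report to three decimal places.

Required noncentrality: δ = z_{0.05} + z_{0.20} = 1.645 + 0.842 = 2.486.
δ = d·√n ⇒ d = δ/√n = 2.486/√71 = 0.2951.

d ≈ 0.295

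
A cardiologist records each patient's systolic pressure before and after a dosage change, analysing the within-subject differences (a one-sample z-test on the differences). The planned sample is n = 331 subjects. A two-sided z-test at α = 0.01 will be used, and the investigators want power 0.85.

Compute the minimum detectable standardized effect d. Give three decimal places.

d ≈ 0.199

Need Φ(δ − 2.576) = 0.85, so δ = 2.576 + 1.036 = 3.612.
(The second rejection-region term Φ(−δ − z_{α/2}) is negligible and dropped.)
δ = d·√n ⇒ d = δ/√n = 3.612/√331 = 0.1985.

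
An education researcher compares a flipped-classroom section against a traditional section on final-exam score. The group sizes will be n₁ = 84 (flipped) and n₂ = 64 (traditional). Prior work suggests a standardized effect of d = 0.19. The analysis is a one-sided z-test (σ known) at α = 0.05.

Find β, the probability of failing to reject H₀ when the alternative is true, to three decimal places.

Noncentrality parameter: δ = d / √(1/n₁ + 1/n₂) = 0.19 / √(1/84 + 1/64) = 1.1451
Critical value for a one-sided test at α = 0.05: z_α = 1.645.
Power = Φ(δ − 1.645) = Φ(-0.500) = 0.3086.
Type II error: β = 1 − power = 1 − 0.3086 = 0.6914.

β ≈ 0.691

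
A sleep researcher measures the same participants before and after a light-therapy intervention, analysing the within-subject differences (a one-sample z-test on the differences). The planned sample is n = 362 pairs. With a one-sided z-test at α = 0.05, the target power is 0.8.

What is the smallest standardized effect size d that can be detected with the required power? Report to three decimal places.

d ≈ 0.131

Need Φ(δ − 1.645) = 0.8, so δ = 1.645 + 0.842 = 2.486.
δ = d·√n ⇒ d = δ/√n = 2.486/√362 = 0.1307.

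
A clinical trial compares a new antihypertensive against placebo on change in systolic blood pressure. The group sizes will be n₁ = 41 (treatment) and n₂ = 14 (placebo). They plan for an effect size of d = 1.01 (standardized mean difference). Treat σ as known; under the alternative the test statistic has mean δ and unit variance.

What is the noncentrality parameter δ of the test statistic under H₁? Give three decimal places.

The noncentrality parameter scales effect size by the design's sample-size factor: δ = d / √(1/n₁ + 1/n₂) = 1.01 / √(1/41 + 1/14) = 3.2628

δ ≈ 3.263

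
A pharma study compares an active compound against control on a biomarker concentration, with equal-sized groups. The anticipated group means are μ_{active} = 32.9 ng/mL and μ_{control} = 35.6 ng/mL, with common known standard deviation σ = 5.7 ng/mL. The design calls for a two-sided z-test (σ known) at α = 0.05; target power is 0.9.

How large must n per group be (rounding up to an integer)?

Standardized effect: d = |μ_{active} − μ_{control}| / σ = |32.9 − 35.6| / 5.7 = 0.4737
For power 0.9 need Φ(δ − z_{0.025}) = 0.9, so δ = z_{0.025} + z_{0.10} = 1.960 + 1.282 = 3.242.
(Ignoring the negligible lower-tail rejection probability gives the usual closed-form inversion.)
δ = d·√(n/2) ⇒ n = 2(δ/d)² = 2 × (3.242 / 0.4737)² = 93.66.
Round up to the next whole unit.

n = 94 per group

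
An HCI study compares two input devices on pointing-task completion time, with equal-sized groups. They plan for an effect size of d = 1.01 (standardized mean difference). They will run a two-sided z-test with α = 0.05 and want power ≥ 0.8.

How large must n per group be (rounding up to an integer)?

Set Φ(δ − 1.960) = 0.8; then δ − 1.960 = Φ⁻¹(0.8) = 0.842, giving δ = 2.802.
(Ignoring the negligible lower-tail rejection probability gives the usual closed-form inversion.)
δ = d·√(n/2) ⇒ n = 2(δ/d)² = 2 × (2.802 / 1.01)² = 15.39.
Rounding up, n = 16 per group.

n = 16 per group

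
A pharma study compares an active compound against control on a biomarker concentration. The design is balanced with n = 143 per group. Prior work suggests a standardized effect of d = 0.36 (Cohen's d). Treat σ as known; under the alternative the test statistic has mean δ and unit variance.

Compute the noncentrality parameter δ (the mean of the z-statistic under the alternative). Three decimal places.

δ ≈ 3.044

δ = d·√(n/2) = 0.36 × √(143/2) = 3.0441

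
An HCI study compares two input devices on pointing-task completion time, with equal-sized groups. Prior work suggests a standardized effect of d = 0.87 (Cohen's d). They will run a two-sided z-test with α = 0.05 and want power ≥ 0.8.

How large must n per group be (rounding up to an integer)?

n = 21 per group

For power 0.8 need Φ(δ − z_{0.025}) = 0.8, so δ = z_{0.025} + z_{0.20} = 1.960 + 0.842 = 2.802.
(Ignoring the negligible lower-tail rejection probability gives the usual closed-form inversion.)
δ = d·√(n/2) ⇒ n = 2(δ/d)² = 2 × (2.802 / 0.87)² = 20.74.
Round up to the next whole unit.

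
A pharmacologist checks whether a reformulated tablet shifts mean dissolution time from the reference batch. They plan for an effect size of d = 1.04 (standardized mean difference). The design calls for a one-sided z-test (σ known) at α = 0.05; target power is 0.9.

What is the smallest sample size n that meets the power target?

For power 0.9 need Φ(δ − z_{0.05}) = 0.9, so δ = z_{0.05} + z_{0.10} = 1.645 + 1.282 = 2.926.
δ = d·√n ⇒ n = (δ/d)² = (2.926 / 1.04)² = 7.92.
Round up to the next whole unit.

n = 8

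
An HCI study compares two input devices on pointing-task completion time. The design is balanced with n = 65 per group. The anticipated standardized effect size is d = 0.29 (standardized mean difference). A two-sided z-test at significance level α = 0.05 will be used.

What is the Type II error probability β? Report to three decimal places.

β ≈ 0.620

Noncentrality parameter: δ = d·√(n/2) = 0.29 × √(65/2) = 1.6533
Critical value for a two-sided test at α = 0.05: z_{α/2} = 1.960.
Power = Φ(δ − 1.960) + Φ(−δ − 1.960) = Φ(-0.307) + Φ(-3.613) = 0.3795 + 0.0002 = 0.3797.
Type II error: β = 1 − power = 1 − 0.3797 = 0.6203.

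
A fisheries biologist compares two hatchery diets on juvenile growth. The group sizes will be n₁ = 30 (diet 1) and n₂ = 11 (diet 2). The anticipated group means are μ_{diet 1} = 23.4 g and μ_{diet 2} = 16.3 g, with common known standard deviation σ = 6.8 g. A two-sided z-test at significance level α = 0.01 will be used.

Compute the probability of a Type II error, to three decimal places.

β ≈ 0.350

Standardized effect: d = |μ_{diet 1} − μ_{diet 2}| / σ = |23.4 − 16.3| / 6.8 = 1.0441
Noncentrality parameter: δ = d / √(1/n₁ + 1/n₂) = 1.0441 / √(1/30 + 1/11) = 2.9622
Two-sided α = 0.01 → critical value z_{0.005} = 2.576.
Power = Φ(δ − 2.576) + Φ(−δ − 2.576) = Φ(0.386) + Φ(-5.538) = 0.6504 + 0.0000 = 0.6504.
Type II error: β = 1 − power = 1 − 0.6504 = 0.3496.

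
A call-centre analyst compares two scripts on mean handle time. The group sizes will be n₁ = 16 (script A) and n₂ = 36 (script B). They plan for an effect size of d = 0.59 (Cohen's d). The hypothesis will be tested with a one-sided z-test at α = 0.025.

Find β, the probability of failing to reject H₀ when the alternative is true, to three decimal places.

Noncentrality parameter: λ = d / √(1/n₁ + 1/n₂) = 0.59 / √(1/16 + 1/36) = 1.9636
Critical value for a one-sided test at α = 0.025: z_α = 1.960.
Power = P(Z > 1.960 − λ) = Φ(0.004) = 0.5015.
Type II error: β = 1 − power = 1 − 0.5015 = 0.4985.

β ≈ 0.499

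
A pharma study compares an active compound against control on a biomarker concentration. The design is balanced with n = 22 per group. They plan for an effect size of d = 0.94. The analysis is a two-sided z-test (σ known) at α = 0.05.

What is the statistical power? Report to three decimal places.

Power ≈ 0.876

Noncentrality parameter: δ = d·√(n/2) = 0.94 × √(22/2) = 3.1176
Two-sided α = 0.05 → critical value z_{0.025} = 1.960.
Power = Φ(δ − 1.960) + Φ(−δ − 1.960) = Φ(1.158) + Φ(-5.078) = 0.8765 + 0.0000 = 0.8765.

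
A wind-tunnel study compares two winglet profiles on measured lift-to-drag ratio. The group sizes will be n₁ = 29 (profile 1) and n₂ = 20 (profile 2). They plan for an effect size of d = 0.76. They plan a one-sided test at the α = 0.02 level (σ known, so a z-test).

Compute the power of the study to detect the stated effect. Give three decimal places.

Noncentrality parameter: δ = d / √(1/n₁ + 1/n₂) = 0.76 / √(1/29 + 1/20) = 2.6147
Critical value for a one-sided test at α = 0.02: z_α = 2.054.
Power = Φ(δ − 2.054) = Φ(0.561) = 0.7126.

Power ≈ 0.713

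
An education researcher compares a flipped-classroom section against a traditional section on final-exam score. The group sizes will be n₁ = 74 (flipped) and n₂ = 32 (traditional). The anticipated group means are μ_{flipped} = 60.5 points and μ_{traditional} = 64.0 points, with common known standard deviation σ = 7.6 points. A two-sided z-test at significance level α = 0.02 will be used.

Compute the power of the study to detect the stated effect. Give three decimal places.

Standardized effect: d = |μ_{flipped} − μ_{traditional}| / σ = |60.5 − 64.0| / 7.6 = 0.4605
Noncentrality parameter: δ = d / √(1/n₁ + 1/n₂) = 0.4605 / √(1/74 + 1/32) = 2.1767
Two-sided α = 0.02 → critical value z_{0.01} = 2.326.
Power = Φ(δ − 2.326) + Φ(−δ − 2.326) = Φ(-0.150) + Φ(-4.503) = 0.4405 + 0.0000 = 0.4405.

Power ≈ 0.441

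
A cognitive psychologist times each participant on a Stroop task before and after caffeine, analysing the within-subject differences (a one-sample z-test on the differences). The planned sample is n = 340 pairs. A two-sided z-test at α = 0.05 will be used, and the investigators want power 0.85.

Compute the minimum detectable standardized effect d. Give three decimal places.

Required noncentrality: δ = z_{0.025} + z_{0.15} = 1.960 + 1.036 = 2.996.
(The second rejection-region term Φ(−δ − z_{α/2}) is negligible and dropped.)
δ = d·√n ⇒ d = δ/√n = 2.996/√340 = 0.1625.

d ≈ 0.163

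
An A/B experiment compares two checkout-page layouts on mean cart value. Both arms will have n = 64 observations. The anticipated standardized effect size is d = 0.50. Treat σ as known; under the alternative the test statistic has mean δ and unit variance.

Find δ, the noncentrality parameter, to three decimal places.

δ ≈ 2.828

The noncentrality parameter scales effect size by the design's sample-size factor: δ = d·√(n/2) = 0.50 × √(64/2) = 2.8284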